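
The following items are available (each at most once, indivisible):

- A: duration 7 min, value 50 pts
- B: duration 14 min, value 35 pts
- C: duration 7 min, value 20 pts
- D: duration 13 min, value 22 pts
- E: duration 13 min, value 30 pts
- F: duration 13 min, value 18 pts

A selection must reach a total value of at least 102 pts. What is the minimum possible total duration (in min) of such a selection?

Subsets with value ≥ 102, sorted by total duration:
- A+B+C: duration 28, value 105
- A+D+E: duration 33, value 102
- A+B+E: duration 34, value 115
- A+B+D: duration 34, value 107
Minimum duration: 28 min.

28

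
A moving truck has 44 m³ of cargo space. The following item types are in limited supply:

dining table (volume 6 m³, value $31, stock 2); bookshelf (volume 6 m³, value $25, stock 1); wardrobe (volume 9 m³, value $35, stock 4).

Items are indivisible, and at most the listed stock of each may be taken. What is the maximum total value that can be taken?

Best selections within volume 44 and stock limits:
- 1×dining table + 4×wardrobe: volume 42, value 171
- 2×dining table + 3×wardrobe: volume 39, value 167
- 1×bookshelf + 4×wardrobe: volume 42, value 165
- 1×dining table + 1×bookshelf + 3×wardrobe: volume 39, value 161
Best: $171.

$171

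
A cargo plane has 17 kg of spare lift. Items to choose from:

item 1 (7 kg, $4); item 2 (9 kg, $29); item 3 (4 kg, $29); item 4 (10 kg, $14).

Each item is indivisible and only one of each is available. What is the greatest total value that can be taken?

$58

Check high-value combinations within 17 kg:
- item 2+item 3: weight 9+4=13, value 29+29=58
- item 3+item 4: weight 4+10=14, value 29+14=43
- item 1+item 3: weight 7+4=11, value 4+29=33
- item 1+item 2: weight 7+9=16, value 4+29=33
- item 3: weight 4, value 29
Best: $58.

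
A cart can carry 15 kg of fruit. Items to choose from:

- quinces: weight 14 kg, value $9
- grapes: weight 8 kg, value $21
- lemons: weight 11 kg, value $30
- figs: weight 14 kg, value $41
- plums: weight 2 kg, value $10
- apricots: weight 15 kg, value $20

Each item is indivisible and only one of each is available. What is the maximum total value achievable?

$41

Check high-value combinations within 15 kg:
- figs: weight 14, value 41
- lemons+plums: weight 11+2=13, value 30+10=40
- grapes+plums: weight 8+2=10, value 21+10=31
- lemons: weight 11, value 30
- grapes: weight 8, value 21
Best: $41.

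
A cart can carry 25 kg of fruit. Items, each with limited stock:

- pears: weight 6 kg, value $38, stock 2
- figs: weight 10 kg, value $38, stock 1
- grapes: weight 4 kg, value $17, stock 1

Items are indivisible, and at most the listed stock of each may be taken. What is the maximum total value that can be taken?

$114

Best selections within weight 25 and stock limits:
- 2×pears + 1×figs: weight 22, value 114
- 2×pears + 1×grapes: weight 16, value 93
Best: $114.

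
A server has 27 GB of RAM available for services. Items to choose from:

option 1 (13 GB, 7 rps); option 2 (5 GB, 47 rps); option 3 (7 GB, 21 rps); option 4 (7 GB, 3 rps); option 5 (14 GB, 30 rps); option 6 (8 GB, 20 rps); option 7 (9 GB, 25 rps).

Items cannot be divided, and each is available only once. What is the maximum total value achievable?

98 rps

Check high-value combinations within 27 GB:
- option 2+option 3+option 5: memory 5+7+14=26, value 47+21+30=98
- option 2+option 5+option 6: memory 5+14+8=27, value 47+30+20=97
- option 2+option 3+option 7: memory 5+7+9=21, value 47+21+25=93
- option 2+option 6+option 7: memory 5+8+9=22, value 47+20+25=92
Best: 98 rps.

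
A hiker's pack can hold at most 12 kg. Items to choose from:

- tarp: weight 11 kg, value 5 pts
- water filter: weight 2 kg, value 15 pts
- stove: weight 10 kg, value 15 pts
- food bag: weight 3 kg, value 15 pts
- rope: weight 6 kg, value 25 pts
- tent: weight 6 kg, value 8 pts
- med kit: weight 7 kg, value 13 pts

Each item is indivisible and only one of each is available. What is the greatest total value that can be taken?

Check high-value combinations within 12 kg:
- water filter+food bag+rope: weight 2+3+6=11, value 15+15+25=55
- water filter+food bag+med kit: weight 2+3+7=12, value 15+15+13=43
- water filter+rope: weight 2+6=8, value 15+25=40
- food bag+rope: weight 3+6=9, value 15+25=40
- water filter+food bag+tent: weight 2+3+6=11, value 15+15+8=38
Best: 55 pts.

55 pts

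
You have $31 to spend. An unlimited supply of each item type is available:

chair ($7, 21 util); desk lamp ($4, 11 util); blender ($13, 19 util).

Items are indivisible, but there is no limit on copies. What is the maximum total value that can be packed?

87 util

Best value-per-unit is chair at 21/7; filling with it alone gives 4×21 = 84.
Optimal mix: 1×chair + 6×desk lamp → cost 31, value 87.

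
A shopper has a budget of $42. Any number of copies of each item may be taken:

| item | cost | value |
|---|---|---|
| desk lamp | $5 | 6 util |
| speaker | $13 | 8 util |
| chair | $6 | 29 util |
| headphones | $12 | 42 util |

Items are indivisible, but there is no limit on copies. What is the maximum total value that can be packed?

Best value-per-unit is chair at 29/6, and filling with it alone uses cost 7×6=42. No mix of the others beats 7×29 = 203.

203 util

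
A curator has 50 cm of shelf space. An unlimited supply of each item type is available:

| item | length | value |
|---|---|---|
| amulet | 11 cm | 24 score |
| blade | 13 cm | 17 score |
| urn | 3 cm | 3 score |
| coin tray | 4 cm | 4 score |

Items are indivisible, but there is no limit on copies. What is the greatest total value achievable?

Best value-per-unit is amulet at 24/11; filling with it alone gives 4×24 = 96.
Optimal mix: 4×amulet + 2×urn → length 50, value 102.

102 score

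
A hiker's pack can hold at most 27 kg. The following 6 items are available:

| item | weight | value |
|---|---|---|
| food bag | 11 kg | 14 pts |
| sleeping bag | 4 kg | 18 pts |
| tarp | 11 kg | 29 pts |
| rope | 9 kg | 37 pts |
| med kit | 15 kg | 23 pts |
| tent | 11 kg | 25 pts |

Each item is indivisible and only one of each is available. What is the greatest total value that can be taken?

Check high-value combinations within 27 kg:
- sleeping bag+tarp+rope: weight 4+11+9=24, value 18+29+37=84
- sleeping bag+rope+tent: weight 4+9+11=24, value 18+37+25=80
- sleeping bag+tarp+tent: weight 4+11+11=26, value 18+29+25=72
Best: 84 pts.

84 pts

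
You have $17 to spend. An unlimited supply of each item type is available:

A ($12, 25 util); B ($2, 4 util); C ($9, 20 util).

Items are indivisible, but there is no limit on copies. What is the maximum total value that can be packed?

36 util

Best value-per-unit is C at 20/9; filling with it alone gives 1×20 = 20.
Optimal mix: 4×B + 1×C → cost 17, value 36.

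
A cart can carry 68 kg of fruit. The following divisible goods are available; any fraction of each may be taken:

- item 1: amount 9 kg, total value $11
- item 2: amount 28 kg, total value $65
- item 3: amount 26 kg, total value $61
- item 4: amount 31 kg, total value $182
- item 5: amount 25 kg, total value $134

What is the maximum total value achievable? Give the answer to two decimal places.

Take in order of value per unit:
- item 4 (182/31 per unit): all 31 → value 182, running total 182.00
- item 5 (134/25 per unit): all 25 → value 134, running total 316.00
- item 3 (61/26 per unit): 12 of 26 → value 12×61/26 = 28.1538, running total 344.15
Total 344.15.

344.15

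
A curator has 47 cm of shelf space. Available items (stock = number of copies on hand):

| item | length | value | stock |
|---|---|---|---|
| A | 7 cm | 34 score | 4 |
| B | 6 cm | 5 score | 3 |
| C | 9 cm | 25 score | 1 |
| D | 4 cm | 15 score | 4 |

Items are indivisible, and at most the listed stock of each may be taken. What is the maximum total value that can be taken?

Top feasible selections:
- 4×A + 4×D: length 44, value 196
- 4×A + 1×C + 2×D: length 45, value 191
- 3×A + 1×C + 4×D: length 46, value 187
- 4×A + 1×B + 3×D: length 46, value 186
Best: 196 score.

196 score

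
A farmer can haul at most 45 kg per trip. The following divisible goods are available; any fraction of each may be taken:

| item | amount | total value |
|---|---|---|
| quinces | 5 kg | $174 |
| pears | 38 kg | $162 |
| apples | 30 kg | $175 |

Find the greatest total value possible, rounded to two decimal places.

391.63

Take in order of value per unit:
- quinces (174/5 per unit): all 5 → value 174, running total 174.00
- apples (175/30 per unit): all 30 → value 175, running total 349.00
- pears (162/38 per unit): 10 of 38 → value 10×162/38 = 42.6316, running total 391.63
Total 391.63.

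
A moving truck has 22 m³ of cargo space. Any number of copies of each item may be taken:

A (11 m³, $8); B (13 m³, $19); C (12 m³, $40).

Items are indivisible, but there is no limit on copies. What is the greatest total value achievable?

Best value-per-unit is C at 40/12, and filling with it alone uses volume 1×12=12. No mix of the others beats 1×40 = 40.

$40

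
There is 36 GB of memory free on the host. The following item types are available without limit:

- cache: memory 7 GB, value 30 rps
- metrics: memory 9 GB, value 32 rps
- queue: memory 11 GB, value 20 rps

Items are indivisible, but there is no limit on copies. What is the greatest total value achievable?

Best value-per-unit is cache at 30/7, and filling with it alone uses memory 5×7=35. No mix of the others beats 5×30 = 150.

150 rps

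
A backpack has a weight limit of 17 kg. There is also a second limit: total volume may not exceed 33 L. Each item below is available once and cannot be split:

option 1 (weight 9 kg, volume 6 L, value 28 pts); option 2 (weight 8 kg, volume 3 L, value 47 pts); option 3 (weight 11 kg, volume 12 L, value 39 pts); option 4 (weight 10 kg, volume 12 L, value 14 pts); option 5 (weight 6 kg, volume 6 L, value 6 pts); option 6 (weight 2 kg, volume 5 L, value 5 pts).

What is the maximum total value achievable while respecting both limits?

Feasible sets respecting both limits:
- option 1+option 2: weight 17, volume 9, value 75
- option 2+option 5+option 6: weight 16, volume 14, value 58
- option 2+option 5: weight 14, volume 9, value 53
Best: 75 pts.

75 pts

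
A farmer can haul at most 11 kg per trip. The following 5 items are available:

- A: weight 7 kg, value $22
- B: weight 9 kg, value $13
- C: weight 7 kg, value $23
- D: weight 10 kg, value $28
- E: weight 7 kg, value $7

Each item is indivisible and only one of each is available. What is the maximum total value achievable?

$28

Check high-value combinations within 11 kg:
- D: weight 10, value 28
- C: weight 7, value 23
- A: weight 7, value 22
- B: weight 9, value 13
Best: $28.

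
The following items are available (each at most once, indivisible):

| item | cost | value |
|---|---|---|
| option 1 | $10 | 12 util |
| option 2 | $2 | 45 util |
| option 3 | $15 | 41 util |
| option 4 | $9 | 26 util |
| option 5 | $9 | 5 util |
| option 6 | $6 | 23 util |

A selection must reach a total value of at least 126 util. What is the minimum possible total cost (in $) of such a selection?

Subsets with value ≥ 126, sorted by total cost:
- option 2+option 3+option 4+option 6: cost 32, value 135
- option 2+option 3+option 4+option 5+option 6: cost 41, value 140
Minimum cost: 32 $.

32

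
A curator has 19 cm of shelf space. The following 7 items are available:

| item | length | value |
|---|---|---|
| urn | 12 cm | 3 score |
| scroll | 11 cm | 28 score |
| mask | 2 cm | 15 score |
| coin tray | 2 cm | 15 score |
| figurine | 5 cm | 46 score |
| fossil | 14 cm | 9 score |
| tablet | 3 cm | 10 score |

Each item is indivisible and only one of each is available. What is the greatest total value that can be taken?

This is a 0/1 knapsack; check combinations near the capacity.
- scroll+mask+figurine: length 11+2+5=18, value 28+15+46=89
- scroll+coin tray+figurine: length 11+2+5=18, value 28+15+46=89
- mask+coin tray+figurine+tablet: length 2+2+5+3=12, value 15+15+46+10=86
- scroll+figurine+tablet: length 11+5+3=19, value 28+46+10=84
- mask+coin tray+figurine: length 2+2+5=9, value 15+15+46=76
Best: 89 score.

89 score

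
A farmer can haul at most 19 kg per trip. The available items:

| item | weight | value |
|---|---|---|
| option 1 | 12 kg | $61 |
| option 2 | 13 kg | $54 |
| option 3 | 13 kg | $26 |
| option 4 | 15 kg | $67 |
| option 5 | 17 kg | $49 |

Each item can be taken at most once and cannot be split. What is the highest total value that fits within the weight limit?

$67

This is a 0/1 knapsack; check combinations near the capacity.
- option 4: weight 15, value 67
- option 1: weight 12, value 61
- option 2: weight 13, value 54
- option 5: weight 17, value 49
- option 3: weight 13, value 26
Best: $67.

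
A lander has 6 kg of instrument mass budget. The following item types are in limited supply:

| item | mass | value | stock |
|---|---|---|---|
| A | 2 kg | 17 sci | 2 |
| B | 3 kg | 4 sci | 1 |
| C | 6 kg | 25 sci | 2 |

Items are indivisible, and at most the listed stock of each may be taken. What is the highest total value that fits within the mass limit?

Top feasible selections:
- 2×A: mass 4, value 34
- 1×C: mass 6, value 25
- 1×A + 1×B: mass 5, value 21
- 1×A: mass 2, value 17
Best: 34 sci.

34 sci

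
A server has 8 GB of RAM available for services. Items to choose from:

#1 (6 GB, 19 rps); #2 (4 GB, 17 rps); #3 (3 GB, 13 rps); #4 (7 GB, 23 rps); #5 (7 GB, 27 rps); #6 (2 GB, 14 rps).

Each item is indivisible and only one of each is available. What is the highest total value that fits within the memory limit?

Check high-value combinations within 8 GB:
- #1+#6: memory 6+2=8, value 19+14=33
- #2+#6: memory 4+2=6, value 17+14=31
- #2+#3: memory 4+3=7, value 17+13=30
- #3+#6: memory 3+2=5, value 13+14=27
- #5: memory 7, value 27
Best: 33 rps.

33 rps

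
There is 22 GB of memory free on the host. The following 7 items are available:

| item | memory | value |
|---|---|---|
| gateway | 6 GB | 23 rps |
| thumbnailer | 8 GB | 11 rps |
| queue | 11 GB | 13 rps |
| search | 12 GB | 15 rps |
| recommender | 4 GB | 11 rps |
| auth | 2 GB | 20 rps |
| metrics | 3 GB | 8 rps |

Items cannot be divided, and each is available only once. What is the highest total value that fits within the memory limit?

Check high-value combinations within 22 GB:
- gateway+thumbnailer+recommender+auth: memory 6+8+4+2=20, value 23+11+11+20=65
- gateway+queue+auth+metrics: memory 6+11+2+3=22, value 23+13+20+8=64
- gateway+recommender+auth+metrics: memory 6+4+2+3=15, value 23+11+20+8=62
Best: 65 rps.

65 rps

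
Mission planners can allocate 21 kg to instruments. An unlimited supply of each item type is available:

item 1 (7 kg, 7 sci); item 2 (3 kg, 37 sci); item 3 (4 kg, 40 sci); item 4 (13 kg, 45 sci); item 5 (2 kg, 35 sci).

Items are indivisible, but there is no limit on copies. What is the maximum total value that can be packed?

352 sci

Best value-per-unit is item 5 at 35/2; filling with it alone gives 10×35 = 350.
Optimal mix: 1×item 2 + 9×item 5 → mass 21, value 352.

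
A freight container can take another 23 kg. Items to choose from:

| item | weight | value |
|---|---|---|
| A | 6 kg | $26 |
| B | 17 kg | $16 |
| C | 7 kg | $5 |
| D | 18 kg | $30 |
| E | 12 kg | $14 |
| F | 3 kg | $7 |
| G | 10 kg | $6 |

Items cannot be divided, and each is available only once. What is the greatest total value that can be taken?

$47

Check high-value combinations within 23 kg:
- A+E+F: weight 6+12+3=21, value 26+14+7=47
- A+B: weight 6+17=23, value 26+16=42
- A+E: weight 6+12=18, value 26+14=40
- A+F+G: weight 6+3+10=19, value 26+7+6=39
- A+C+F: weight 6+7+3=16, value 26+5+7=38
Best: $47.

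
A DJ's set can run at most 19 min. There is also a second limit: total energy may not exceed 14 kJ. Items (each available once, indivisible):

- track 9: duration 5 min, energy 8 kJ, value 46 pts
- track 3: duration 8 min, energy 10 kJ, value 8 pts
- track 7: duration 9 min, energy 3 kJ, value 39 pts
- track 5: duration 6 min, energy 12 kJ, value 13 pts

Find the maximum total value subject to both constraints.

85 pts

Feasible sets respecting both limits:
- track 9+track 7: duration 14, energy 11, value 85
- track 3+track 7: duration 17, energy 13, value 47
- track 9: duration 5, energy 8, value 46
- track 7: duration 9, energy 3, value 39
Best: 85 pts.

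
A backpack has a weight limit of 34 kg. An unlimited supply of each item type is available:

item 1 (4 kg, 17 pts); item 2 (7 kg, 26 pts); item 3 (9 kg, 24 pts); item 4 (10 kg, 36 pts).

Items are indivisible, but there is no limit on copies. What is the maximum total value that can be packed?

Best value-per-unit is item 1 at 17/4; filling with it alone gives 8×17 = 136.
Optimal mix: 6×item 1 + 1×item 4 → weight 34, value 138.

138 pts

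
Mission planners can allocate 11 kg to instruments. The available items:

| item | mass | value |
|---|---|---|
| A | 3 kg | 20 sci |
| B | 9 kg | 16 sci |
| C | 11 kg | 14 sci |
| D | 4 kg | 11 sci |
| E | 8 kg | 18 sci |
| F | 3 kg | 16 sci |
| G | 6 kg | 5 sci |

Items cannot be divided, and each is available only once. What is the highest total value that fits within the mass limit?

Check high-value combinations within 11 kg:
- A+D+F: mass 3+4+3=10, value 20+11+16=47
- A+E: mass 3+8=11, value 20+18=38
- A+F: mass 3+3=6, value 20+16=36
Best: 47 sci.

47 sci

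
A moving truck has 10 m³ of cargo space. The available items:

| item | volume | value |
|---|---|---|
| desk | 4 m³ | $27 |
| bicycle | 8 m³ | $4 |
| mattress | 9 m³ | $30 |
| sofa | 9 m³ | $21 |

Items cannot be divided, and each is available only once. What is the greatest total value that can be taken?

Check high-value combinations within 10 m³:
- mattress: volume 9, value 30
- desk: volume 4, value 27
- sofa: volume 9, value 21
- bicycle: volume 8, value 4
Best: $30.

$30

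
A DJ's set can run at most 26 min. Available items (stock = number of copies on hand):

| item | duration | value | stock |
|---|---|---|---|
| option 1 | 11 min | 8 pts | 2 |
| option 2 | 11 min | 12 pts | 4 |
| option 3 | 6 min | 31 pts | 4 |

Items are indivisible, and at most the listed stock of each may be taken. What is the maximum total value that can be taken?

124 pts

Best selections within duration 26 and stock limits:
- 4×option 3: duration 24, value 124
- 3×option 3: duration 18, value 93
- 1×option 2 + 2×option 3: duration 23, value 74
- 1×option 1 + 2×option 3: duration 23, value 70
Best: 124 pts.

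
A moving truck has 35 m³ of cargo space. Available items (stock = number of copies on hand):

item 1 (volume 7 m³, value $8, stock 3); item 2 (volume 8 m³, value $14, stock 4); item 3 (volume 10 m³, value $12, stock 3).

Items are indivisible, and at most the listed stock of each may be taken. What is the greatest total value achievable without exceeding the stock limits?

Best selections within volume 35 and stock limits:
- 4×item 2: volume 32, value 56
- 3×item 2 + 1×item 3: volume 34, value 54
- 1×item 1 + 3×item 2: volume 31, value 50
- 1×item 1 + 2×item 2 + 1×item 3: volume 33, value 48
Best: $56.

$56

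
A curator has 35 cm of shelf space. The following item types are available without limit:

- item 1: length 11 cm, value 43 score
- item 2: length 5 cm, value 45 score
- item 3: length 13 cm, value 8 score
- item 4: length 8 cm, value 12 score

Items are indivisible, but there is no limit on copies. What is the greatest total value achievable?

315 score

Best value-per-unit is item 2 at 45/5, and filling with it alone uses length 7×5=35. No mix of the others beats 7×45 = 315.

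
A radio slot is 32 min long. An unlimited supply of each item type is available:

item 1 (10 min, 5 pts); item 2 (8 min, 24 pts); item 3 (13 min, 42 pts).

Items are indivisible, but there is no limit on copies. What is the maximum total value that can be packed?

Best value-per-unit is item 3 at 42/13; filling with it alone gives 2×42 = 84.
Optimal mix: 4×item 2 → duration 32, value 96.

96 pts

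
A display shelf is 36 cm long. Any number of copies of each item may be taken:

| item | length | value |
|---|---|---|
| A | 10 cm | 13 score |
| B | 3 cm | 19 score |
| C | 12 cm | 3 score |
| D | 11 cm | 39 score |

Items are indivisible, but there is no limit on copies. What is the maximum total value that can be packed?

Best value-per-unit is B at 19/3, and filling with it alone uses length 12×3=36. No mix of the others beats 12×19 = 228.

228 score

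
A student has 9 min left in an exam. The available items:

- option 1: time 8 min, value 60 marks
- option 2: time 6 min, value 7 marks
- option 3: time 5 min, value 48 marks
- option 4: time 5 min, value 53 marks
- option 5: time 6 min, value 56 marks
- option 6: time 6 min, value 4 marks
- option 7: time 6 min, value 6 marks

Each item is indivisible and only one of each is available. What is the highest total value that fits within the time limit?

This is a 0/1 knapsack; check combinations near the capacity.
- option 1: time 8, value 60
- option 5: time 6, value 56
- option 4: time 5, value 53
- option 3: time 5, value 48
- option 2: time 6, value 7
Best: 60 marks.

60 marks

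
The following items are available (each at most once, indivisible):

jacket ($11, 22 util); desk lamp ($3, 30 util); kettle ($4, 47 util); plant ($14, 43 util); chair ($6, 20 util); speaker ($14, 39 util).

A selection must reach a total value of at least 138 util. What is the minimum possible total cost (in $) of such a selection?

Subsets with value ≥ 138, sorted by total cost:
- desk lamp+kettle+plant+chair: cost 27, value 140
- jacket+desk lamp+kettle+plant: cost 32, value 142
Minimum cost: 27 $.

27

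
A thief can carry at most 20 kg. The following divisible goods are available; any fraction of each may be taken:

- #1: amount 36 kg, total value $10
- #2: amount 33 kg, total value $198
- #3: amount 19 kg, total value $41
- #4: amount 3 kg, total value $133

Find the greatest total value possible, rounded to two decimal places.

Take in order of value per unit:
- #4 (133/3 per unit): all 3 → value 133, running total 133.00
- #2 (198/33 per unit): 17 of 33 → value 17×198/33 = 102.0000, running total 235.00
Total 235.00.

235.00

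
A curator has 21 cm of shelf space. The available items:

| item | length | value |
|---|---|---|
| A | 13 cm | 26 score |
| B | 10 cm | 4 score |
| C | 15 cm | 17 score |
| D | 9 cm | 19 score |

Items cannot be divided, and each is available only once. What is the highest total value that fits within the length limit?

26 score

Check high-value combinations within 21 cm:
- A: length 13, value 26
- B+D: length 10+9=19, value 4+19=23
- D: length 9, value 19
- C: length 15, value 17
- B: length 10, value 4
Best: 26 score.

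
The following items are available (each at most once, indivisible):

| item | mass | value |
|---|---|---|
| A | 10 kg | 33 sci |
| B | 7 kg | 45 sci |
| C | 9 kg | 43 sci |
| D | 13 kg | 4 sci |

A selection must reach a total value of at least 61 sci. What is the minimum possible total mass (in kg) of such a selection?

Subsets with value ≥ 61, sorted by total mass:
- B+C: mass 16, value 88
- A+B: mass 17, value 78
- A+C: mass 19, value 76
Minimum mass: 16 kg.

16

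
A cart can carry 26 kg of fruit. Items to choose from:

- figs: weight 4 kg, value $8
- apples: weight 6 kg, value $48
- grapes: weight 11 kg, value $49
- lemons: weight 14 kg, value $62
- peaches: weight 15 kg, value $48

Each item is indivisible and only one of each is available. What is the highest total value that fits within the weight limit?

Check high-value combinations within 26 kg:
- figs+apples+lemons: weight 4+6+14=24, value 8+48+62=118
- grapes+lemons: weight 11+14=25, value 49+62=111
- apples+lemons: weight 6+14=20, value 48+62=110
Best: $118.

$118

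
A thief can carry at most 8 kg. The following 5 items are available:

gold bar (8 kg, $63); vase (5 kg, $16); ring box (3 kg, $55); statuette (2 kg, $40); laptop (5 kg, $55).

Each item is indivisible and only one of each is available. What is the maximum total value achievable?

Check high-value combinations within 8 kg:
- ring box+laptop: weight 3+5=8, value 55+55=110
- ring box+statuette: weight 3+2=5, value 55+40=95
- statuette+laptop: weight 2+5=7, value 40+55=95
- vase+ring box: weight 5+3=8, value 16+55=71
Best: $110.

$110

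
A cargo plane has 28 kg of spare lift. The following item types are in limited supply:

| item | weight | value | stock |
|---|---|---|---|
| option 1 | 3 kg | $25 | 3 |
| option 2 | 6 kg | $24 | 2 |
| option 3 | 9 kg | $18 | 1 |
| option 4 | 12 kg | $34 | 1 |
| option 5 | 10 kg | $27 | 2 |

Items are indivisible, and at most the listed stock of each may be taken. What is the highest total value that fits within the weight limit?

$133

Best selections within weight 28 and stock limits:
- 3×option 1 + 1×option 2 + 1×option 4: weight 27, value 133
- 3×option 1 + 1×option 2 + 1×option 5: weight 25, value 126
- 2×option 1 + 2×option 2 + 1×option 5: weight 28, value 125
Best: $133.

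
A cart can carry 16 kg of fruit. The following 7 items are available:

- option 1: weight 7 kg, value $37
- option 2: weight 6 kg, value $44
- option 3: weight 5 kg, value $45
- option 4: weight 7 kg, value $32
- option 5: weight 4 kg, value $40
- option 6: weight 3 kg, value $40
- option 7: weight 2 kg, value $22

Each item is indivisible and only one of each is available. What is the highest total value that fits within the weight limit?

This is a 0/1 knapsack; check combinations near the capacity.
- option 2+option 3+option 6+option 7: weight 6+5+3+2=16, value 44+45+40+22=151
- option 3+option 5+option 6+option 7: weight 5+4+3+2=14, value 45+40+40+22=147
- option 2+option 5+option 6+option 7: weight 6+4+3+2=15, value 44+40+40+22=146
- option 1+option 5+option 6+option 7: weight 7+4+3+2=16, value 37+40+40+22=139
- option 4+option 5+option 6+option 7: weight 7+4+3+2=16, value 32+40+40+22=134
Best: $151.

$151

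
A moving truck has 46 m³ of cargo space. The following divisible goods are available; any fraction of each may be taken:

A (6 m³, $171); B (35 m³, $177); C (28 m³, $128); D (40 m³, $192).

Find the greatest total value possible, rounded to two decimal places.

372.00

Take in order of value per unit:
- A (171/6 per unit): all 6 → value 171, running total 171.00
- B (177/35 per unit): all 35 → value 177, running total 348.00
- D (192/40 per unit): 5 of 40 → value 5×192/40 = 24.0000, running total 372.00
Total 372.00.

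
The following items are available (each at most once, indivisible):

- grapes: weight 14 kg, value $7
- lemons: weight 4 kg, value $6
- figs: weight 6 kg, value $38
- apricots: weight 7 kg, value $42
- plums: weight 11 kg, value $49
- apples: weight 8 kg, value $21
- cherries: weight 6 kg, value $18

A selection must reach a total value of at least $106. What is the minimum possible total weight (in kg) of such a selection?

Subsets with value ≥ 106, sorted by total weight:
- figs+apricots+plums: weight 24, value 129
- apricots+plums+cherries: weight 24, value 109
- figs+plums+apples: weight 25, value 108
- lemons+figs+apricots+apples: weight 25, value 107
Minimum weight: 24 kg.

24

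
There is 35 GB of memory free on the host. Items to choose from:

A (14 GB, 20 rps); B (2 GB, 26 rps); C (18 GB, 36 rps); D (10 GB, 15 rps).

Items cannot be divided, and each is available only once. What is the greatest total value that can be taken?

82 rps

Check high-value combinations within 35 GB:
- A+B+C: memory 14+2+18=34, value 20+26+36=82
- B+C+D: memory 2+18+10=30, value 26+36+15=77
- B+C: memory 2+18=20, value 26+36=62
Best: 82 rps.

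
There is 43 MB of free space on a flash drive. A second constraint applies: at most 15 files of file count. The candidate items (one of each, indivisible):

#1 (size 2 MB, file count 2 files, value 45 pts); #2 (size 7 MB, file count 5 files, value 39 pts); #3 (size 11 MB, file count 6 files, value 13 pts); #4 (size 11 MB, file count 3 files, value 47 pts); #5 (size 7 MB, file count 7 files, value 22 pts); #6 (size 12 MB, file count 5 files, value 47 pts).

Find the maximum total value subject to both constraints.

178 pts

Feasible sets respecting both limits:
- #1+#2+#4+#6: size 32, file count 15, value 178
- #1+#4+#6: size 25, file count 10, value 139
- #2+#4+#6: size 30, file count 13, value 133
- #1+#2+#4: size 20, file count 10, value 131
Best: 178 pts.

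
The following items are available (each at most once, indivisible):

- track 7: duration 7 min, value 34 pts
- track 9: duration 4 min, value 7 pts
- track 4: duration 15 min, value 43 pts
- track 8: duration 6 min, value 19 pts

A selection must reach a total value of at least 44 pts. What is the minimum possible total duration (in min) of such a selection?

13

Subsets with value ≥ 44, sorted by total duration:
- track 7+track 8: duration 13, value 53
- track 7+track 9+track 8: duration 17, value 60
- track 9+track 4: duration 19, value 50
- track 4+track 8: duration 21, value 62
Minimum duration: 13 min.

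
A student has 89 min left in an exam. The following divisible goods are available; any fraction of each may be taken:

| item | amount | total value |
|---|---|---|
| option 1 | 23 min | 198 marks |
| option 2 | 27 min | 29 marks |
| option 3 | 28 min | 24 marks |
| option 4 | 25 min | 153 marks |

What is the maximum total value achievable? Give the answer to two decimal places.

392.00

Take in order of value per unit:
- option 1 (198/23 per unit): all 23 → value 198, running total 198.00
- option 4 (153/25 per unit): all 25 → value 153, running total 351.00
- option 2 (29/27 per unit): all 27 → value 29, running total 380.00
- option 3 (24/28 per unit): 14 of 28 → value 14×24/28 = 12.0000, running total 392.00
Total 392.00.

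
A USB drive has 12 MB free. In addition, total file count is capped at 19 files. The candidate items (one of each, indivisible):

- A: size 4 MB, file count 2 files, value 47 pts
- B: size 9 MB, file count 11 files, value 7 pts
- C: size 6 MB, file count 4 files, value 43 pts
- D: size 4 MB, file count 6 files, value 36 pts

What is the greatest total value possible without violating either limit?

Feasible sets respecting both limits:
- A+C: size 10, file count 6, value 90
- A+D: size 8, file count 8, value 83
- C+D: size 10, file count 10, value 79
Best: 90 pts.

90 pts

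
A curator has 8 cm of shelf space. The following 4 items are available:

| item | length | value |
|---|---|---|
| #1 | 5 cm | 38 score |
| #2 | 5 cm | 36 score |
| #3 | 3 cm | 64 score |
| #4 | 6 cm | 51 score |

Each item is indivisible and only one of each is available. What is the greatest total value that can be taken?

102 score

This is a 0/1 knapsack; check combinations near the capacity.
- #1+#3: length 5+3=8, value 38+64=102
- #2+#3: length 5+3=8, value 36+64=100
- #3: length 3, value 64
Best: 102 score.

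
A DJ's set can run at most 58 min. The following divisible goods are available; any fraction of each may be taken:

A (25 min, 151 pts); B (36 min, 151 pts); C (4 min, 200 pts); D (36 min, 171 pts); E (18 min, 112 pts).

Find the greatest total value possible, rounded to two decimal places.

515.25

Take in order of value per unit:
- C (200/4 per unit): all 4 → value 200, running total 200.00
- E (112/18 per unit): all 18 → value 112, running total 312.00
- A (151/25 per unit): all 25 → value 151, running total 463.00
- D (171/36 per unit): 11 of 36 → value 11×171/36 = 52.2500, running total 515.25
Total 515.25.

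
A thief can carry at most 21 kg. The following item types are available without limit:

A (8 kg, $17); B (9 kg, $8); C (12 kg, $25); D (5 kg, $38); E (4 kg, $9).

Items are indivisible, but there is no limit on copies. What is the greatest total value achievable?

Best value-per-unit is D at 38/5, and filling with it alone uses weight 4×5=20. No mix of the others beats 4×38 = 152.

$152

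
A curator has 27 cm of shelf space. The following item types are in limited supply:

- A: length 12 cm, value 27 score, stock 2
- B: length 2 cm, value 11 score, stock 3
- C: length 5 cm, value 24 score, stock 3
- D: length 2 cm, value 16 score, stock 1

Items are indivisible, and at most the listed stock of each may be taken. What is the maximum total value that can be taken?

Top feasible selections:
- 3×B + 3×C + 1×D: length 23, value 121
- 2×B + 3×C + 1×D: length 21, value 110
Best: 121 score.

121 score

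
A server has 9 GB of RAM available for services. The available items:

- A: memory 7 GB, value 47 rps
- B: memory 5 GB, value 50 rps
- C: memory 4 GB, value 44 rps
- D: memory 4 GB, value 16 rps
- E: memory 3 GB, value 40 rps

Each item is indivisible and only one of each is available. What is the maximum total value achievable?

94 rps

Check high-value combinations within 9 GB:
- B+C: memory 5+4=9, value 50+44=94
- B+E: memory 5+3=8, value 50+40=90
- C+E: memory 4+3=7, value 44+40=84
- B+D: memory 5+4=9, value 50+16=66
- C+D: memory 4+4=8, value 44+16=60
Best: 94 rps.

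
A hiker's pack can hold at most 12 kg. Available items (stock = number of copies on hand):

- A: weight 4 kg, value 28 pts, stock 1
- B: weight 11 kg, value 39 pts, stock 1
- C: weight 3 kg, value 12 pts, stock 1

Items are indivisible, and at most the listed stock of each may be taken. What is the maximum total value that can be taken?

Best selections within weight 12 and stock limits:
- 1×A + 1×C: weight 7, value 40
- 1×B: weight 11, value 39
Best: 40 pts.

40 pts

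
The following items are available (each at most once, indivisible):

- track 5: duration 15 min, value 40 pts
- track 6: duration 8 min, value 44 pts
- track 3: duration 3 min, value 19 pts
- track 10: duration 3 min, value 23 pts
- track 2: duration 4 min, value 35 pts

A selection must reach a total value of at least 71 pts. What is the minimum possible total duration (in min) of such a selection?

10

Subsets with value ≥ 71, sorted by total duration:
- track 3+track 10+track 2: duration 10, value 77
- track 6+track 2: duration 12, value 79
Minimum duration: 10 min.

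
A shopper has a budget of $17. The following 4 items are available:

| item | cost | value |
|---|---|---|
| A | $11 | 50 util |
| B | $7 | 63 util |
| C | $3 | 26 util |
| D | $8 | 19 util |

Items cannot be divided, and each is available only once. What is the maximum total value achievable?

Check high-value combinations within $17:
- B+C: cost 7+3=10, value 63+26=89
- B+D: cost 7+8=15, value 63+19=82
- A+C: cost 11+3=14, value 50+26=76
Best: 89 util.

89 util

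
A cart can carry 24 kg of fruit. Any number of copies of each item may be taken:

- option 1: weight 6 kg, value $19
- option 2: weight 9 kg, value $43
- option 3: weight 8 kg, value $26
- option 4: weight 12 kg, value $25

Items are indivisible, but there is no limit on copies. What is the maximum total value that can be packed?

$105

Best value-per-unit is option 2 at 43/9; filling with it alone gives 2×43 = 86.
Optimal mix: 1×option 1 + 2×option 2 → weight 24, value 105.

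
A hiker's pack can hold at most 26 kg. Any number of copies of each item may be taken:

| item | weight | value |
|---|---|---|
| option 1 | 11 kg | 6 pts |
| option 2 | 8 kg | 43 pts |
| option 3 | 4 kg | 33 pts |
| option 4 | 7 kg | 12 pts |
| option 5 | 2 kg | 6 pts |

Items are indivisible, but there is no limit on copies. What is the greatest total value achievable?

Best value-per-unit is option 3 at 33/4; filling with it alone gives 6×33 = 198.
Optimal mix: 6×option 3 + 1×option 5 → weight 26, value 204.

204 pts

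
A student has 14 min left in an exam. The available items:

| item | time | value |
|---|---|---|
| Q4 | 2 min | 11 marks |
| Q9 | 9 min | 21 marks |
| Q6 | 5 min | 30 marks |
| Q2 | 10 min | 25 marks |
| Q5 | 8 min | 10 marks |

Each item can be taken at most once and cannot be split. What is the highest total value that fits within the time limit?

Check high-value combinations within 14 min:
- Q9+Q6: time 9+5=14, value 21+30=51
- Q4+Q6: time 2+5=7, value 11+30=41
- Q6+Q5: time 5+8=13, value 30+10=40
Best: 51 marks.

51 marks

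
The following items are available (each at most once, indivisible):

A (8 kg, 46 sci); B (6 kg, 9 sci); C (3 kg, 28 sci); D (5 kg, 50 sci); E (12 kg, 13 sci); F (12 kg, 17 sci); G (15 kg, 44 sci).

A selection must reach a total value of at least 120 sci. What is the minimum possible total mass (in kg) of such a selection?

16

Subsets with value ≥ 120, sorted by total mass:
- A+C+D: mass 16, value 124
- A+B+C+D: mass 22, value 133
Minimum mass: 16 kg.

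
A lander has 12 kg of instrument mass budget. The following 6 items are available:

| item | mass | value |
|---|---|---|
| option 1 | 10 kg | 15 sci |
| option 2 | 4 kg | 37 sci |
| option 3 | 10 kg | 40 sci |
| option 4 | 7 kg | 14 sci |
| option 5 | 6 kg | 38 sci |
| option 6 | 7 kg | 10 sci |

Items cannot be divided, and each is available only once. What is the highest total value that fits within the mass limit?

75 sci

Check high-value combinations within 12 kg:
- option 2+option 5: mass 4+6=10, value 37+38=75
- option 2+option 4: mass 4+7=11, value 37+14=51
- option 2+option 6: mass 4+7=11, value 37+10=47
- option 3: mass 10, value 40
Best: 75 sci.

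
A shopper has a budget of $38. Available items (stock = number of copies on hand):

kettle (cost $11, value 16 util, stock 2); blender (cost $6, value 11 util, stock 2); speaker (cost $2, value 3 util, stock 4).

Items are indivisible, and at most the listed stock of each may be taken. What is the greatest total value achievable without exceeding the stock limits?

Top feasible selections:
- 2×kettle + 2×blender + 2×speaker: cost 38, value 60
- 2×kettle + 2×blender + 1×speaker: cost 36, value 57
Best: 60 util.

60 util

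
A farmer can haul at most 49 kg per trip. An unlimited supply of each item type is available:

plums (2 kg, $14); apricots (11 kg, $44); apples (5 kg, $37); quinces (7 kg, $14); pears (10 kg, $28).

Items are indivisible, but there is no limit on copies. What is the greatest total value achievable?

$361

Best value-per-unit is apples at 37/5; filling with it alone gives 9×37 = 333.
Optimal mix: 2×plums + 9×apples → weight 49, value 361.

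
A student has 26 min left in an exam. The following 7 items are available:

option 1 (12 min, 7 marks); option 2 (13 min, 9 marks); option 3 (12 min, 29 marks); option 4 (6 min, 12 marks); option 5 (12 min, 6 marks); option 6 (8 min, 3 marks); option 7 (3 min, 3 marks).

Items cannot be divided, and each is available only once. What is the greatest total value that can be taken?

44 marks

Check high-value combinations within 26 min:
- option 3+option 4+option 7: time 12+6+3=21, value 29+12+3=44
- option 3+option 4+option 6: time 12+6+8=26, value 29+12+3=44
- option 3+option 4: time 12+6=18, value 29+12=41
- option 2+option 3: time 13+12=25, value 9+29=38
Best: 44 marks.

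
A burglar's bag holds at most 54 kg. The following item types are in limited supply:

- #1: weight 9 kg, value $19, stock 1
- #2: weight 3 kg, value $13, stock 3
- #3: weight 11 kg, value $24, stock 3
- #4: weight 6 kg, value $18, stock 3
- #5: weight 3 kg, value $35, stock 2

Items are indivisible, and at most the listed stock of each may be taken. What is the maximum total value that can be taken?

$206

Top feasible selections:
- 1×#1 + 3×#2 + 1×#3 + 3×#4 + 2×#5: weight 53, value 206
- 3×#2 + 3×#3 + 1×#4 + 2×#5: weight 54, value 199
Best: $206.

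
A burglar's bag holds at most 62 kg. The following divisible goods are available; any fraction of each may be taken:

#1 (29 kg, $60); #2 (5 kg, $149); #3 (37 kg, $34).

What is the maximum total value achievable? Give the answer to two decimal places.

234.73

Take in order of value per unit:
- #2 (149/5 per unit): all 5 → value 149, running total 149.00
- #1 (60/29 per unit): all 29 → value 60, running total 209.00
- #3 (34/37 per unit): 28 of 37 → value 28×34/37 = 25.7297, running total 234.73
Total 234.73.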